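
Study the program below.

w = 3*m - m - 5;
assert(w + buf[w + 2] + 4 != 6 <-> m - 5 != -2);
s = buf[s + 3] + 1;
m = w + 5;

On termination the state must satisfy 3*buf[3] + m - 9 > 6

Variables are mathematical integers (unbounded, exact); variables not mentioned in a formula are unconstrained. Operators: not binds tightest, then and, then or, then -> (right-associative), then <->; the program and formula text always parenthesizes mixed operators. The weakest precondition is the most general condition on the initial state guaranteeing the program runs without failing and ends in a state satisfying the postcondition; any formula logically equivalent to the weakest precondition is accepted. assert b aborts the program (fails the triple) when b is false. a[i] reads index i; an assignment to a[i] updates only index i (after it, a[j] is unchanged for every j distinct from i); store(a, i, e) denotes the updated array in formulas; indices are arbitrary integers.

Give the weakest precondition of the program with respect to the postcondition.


Working backward. After the program, the postcondition 3*buf[3] + m - 9 > 6 must hold; in canonical form it is 3*buf[3] + m > 15.
Before m := w + 5: 3*buf[3] + w > 10
Before s := buf[s + 3] + 1: 3*buf[3] + w > 10
Before assert w + buf[w + 2] + 4 != 6 <-> m - 5 != -2: (buf[w + 2] + w != 2 <-> m != 3) and 3*buf[3] + w > 10
Before w := 3*m - m - 5: (buf[2*m - 3] + 2*m != 7 <-> m != 3) and 3*buf[3] + 2*m > 15
Answer: WP = (buf[2*m - 3] + 2*m != 7 <-> m != 3) and 3*buf[3] + 2*m > 15


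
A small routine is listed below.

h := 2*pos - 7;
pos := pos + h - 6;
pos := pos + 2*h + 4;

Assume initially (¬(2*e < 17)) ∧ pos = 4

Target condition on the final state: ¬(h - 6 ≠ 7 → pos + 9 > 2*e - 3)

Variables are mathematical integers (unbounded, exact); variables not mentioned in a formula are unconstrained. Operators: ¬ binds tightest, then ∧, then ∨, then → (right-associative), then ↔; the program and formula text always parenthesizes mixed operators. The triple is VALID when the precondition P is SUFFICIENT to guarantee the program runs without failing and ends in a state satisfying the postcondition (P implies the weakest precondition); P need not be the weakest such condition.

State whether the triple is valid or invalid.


Working backward. After the program, the postcondition ¬(h - 6 ≠ 7 → pos + 9 > 2*e - 3) must hold; in canonical form it is ¬(h ≠ 13 → pos > 2*e - 12).
Before pos := pos + 2*h + 4: ¬(h ≠ 13 → 2*h + pos > 2*e - 16)
Before pos := pos + h - 6: ¬(h ≠ 13 → 3*h + pos > 2*e - 10)
Before h := 2*pos - 7: ¬(2*pos ≠ 20 → 7*pos > 2*e + 11)
The weakest precondition is ¬(2*pos ≠ 20 → 7*pos > 2*e + 11).
Check whether (¬(2*e < 17)) ∧ pos = 4 implies it.
Every state satisfying the precondition satisfies the weakest precondition: the implication holds.
Answer: valid


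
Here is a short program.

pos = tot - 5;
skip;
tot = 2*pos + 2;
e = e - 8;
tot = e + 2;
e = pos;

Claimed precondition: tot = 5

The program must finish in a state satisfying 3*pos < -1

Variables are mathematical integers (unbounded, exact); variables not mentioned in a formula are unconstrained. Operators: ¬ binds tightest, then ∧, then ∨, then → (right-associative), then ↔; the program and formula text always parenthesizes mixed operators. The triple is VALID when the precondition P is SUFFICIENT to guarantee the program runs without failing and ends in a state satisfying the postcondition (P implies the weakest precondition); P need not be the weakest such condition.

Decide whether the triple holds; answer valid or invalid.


Working backward. After the program, 3*pos < -1 must hold.
Before e := pos: 3*pos < -1
Before tot := e + 2: 3*pos < -1
Before e := e - 8: 3*pos < -1
Before tot := 2*pos + 2: 3*pos < -1
Before skip: 3*pos < -1
Before pos := tot - 5: 3*tot < 14
The weakest precondition is 3*tot < 14.
Check whether tot = 5 implies it.
Countermodel: at the initial state tot = 5, the precondition holds but the weakest precondition fails.
Answer: invalid


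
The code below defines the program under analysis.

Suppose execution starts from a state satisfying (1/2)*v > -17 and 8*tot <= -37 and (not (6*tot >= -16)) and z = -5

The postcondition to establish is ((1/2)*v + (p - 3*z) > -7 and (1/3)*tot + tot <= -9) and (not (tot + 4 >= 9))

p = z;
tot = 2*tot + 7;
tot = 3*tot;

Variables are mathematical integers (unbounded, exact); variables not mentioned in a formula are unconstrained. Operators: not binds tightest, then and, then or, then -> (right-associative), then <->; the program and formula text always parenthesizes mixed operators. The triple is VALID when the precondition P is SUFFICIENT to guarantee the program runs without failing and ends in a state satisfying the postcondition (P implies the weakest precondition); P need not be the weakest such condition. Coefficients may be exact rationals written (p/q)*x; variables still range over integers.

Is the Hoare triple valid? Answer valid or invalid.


Working backward. After the program, the postcondition ((1/2)*v + (p - 3*z) > -7 and (1/3)*tot + tot <= -9) and (not (tot + 4 >= 9)) must hold; in canonical form it is p + (1/2)*v > 3*z - 7 and (4/3)*tot <= -9 and (not (tot >= 5)).
Before tot := 3*tot: p + (1/2)*v > 3*z - 7 and 4*tot <= -9 and (not (3*tot >= 5))
Before tot := 2*tot + 7: p + (1/2)*v > 3*z - 7 and 8*tot <= -37 and (not (6*tot >= -16))
Before p := z: (1/2)*v > 2*z - 7 and 8*tot <= -37 and (not (6*tot >= -16))
The weakest precondition is (1/2)*v > 2*z - 7 and 8*tot <= -37 and (not (6*tot >= -16)).
Check whether (1/2)*v > -17 and 8*tot <= -37 and (not (6*tot >= -16)) and z = -5 implies it.
Every state satisfying the precondition satisfies the weakest precondition: the implication holds.
Answer: valid


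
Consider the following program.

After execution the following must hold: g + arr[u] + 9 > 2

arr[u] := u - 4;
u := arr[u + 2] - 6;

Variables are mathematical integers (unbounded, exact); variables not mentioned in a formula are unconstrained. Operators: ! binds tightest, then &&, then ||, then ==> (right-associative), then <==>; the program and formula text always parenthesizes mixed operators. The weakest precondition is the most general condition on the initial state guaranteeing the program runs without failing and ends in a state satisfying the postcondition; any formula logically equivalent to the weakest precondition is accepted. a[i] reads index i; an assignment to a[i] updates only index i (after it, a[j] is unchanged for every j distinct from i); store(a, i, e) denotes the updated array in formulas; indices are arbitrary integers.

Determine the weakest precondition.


Working backward. After the program, the postcondition g + arr[u] + 9 > 2 must hold; in canonical form it is arr[u] + g > -7.
Before u := arr[u + 2] - 6: arr[arr[u + 2] - 6] + g > -7
Before arr[u] := u - 4: store(arr, u, u - 4)[store(arr, u, u - 4)[u + 2] - 6] + g > -7
Answer: WP = store(arr, u, u - 4)[store(arr, u, u - 4)[u + 2] - 6] + g > -7


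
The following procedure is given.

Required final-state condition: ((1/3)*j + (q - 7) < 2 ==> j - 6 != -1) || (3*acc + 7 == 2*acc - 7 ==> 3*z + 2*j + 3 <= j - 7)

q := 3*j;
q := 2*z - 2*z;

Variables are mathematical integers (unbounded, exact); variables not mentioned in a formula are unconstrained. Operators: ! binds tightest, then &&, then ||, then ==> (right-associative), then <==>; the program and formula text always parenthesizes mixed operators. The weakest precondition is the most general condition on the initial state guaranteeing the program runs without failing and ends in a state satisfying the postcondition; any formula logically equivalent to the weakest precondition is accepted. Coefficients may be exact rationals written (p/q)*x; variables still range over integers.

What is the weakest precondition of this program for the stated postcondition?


Working backward. After the program, the postcondition ((1/3)*j + (q - 7) < 2 ==> j - 6 != -1) || (3*acc + 7 == 2*acc - 7 ==> 3*z + 2*j + 3 <= j - 7) must hold; in canonical form it is ((1/3)*j + q < 9 ==> j != 5) || (acc == -14 ==> j + 3*z <= -10).
Before q := 2*z - 2*z: ((1/3)*j < 9 ==> j != 5) || (acc == -14 ==> j + 3*z <= -10)
Before q := 3*j: ((1/3)*j < 9 ==> j != 5) || (acc == -14 ==> j + 3*z <= -10)
Answer: WP = ((1/3)*j < 9 ==> j != 5) || (acc == -14 ==> j + 3*z <= -10)


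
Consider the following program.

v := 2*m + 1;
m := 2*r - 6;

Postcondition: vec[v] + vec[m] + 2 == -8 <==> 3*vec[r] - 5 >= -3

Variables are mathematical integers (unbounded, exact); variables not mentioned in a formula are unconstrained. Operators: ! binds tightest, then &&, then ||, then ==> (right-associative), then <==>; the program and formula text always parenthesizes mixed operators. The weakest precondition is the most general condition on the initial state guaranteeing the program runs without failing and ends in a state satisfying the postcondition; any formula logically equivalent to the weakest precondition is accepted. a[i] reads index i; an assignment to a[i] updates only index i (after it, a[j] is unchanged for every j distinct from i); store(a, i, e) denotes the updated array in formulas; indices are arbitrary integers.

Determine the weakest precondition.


Working backward. After the program, the postcondition vec[v] + vec[m] + 2 == -8 <==> 3*vec[r] - 5 >= -3 must hold; in canonical form it is vec[m] + vec[v] == -10 <==> 3*vec[r] >= 2.
Before m := 2*r - 6: vec[2*r - 6] + vec[v] == -10 <==> 3*vec[r] >= 2
Before v := 2*m + 1: vec[2*m + 1] + vec[2*r - 6] == -10 <==> 3*vec[r] >= 2
Answer: WP = vec[2*m + 1] + vec[2*r - 6] == -10 <==> 3*vec[r] >= 2


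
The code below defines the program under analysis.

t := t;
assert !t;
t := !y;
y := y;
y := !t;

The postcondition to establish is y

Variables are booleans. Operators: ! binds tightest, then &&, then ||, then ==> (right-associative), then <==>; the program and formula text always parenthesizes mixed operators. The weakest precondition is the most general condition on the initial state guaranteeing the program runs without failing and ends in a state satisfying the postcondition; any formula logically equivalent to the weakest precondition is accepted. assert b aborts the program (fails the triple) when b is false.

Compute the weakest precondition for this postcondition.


Working backward. After the program, y must hold.
Before y := !t: !t
Before y := y: !t
Before t := !y: y
Before assert !t: (!t) && y
Before t := t: (!t) && y
Answer: WP = (!t) && y


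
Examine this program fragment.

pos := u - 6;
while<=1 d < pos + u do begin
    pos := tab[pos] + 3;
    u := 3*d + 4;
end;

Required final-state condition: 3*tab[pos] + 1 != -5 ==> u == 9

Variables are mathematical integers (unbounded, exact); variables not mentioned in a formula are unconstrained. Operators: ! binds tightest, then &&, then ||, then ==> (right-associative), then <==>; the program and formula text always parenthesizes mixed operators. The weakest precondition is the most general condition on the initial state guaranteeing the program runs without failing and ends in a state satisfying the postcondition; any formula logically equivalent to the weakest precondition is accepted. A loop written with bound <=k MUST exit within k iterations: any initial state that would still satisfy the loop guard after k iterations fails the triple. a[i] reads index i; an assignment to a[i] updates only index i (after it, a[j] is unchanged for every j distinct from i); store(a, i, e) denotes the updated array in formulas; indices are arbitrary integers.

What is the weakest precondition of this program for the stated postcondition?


Working backward. After the program, the postcondition 3*tab[pos] + 1 != -5 ==> u == 9 must hold; in canonical form it is 3*tab[pos] != -6 ==> u == 9.
Before the loop (bound <=1), unroll the exhaustion recursion (WP_0 = exit-now case; WP_j = one more guarded iteration, up to j = 1):
  WP_0: (!(d < pos + u)) && (3*tab[pos] != -6 ==> u == 9)
  WP_1: (d < pos + u ==> ((!(tab[pos] + 2*d > -7)) && (3*tab[tab[pos] + 3] != -6 ==> 3*d == 5))) && ((!(d < pos + u)) ==> (3*tab[pos] != -6 ==> u == 9))
So before the loop: (d < pos + u ==> ((!(tab[pos] + 2*d > -7)) && (3*tab[tab[pos] + 3] != -6 ==> 3*d == 5))) && ((!(d < pos + u)) ==> (3*tab[pos] != -6 ==> u == 9))
Before pos := u - 6: (d < 2*u - 6 ==> ((!(tab[u - 6] + 2*d > -7)) && (3*tab[tab[u - 6] + 3] != -6 ==> 3*d == 5))) && ((!(d < 2*u - 6)) ==> (3*tab[u - 6] != -6 ==> u == 9))
Answer: WP = (d < 2*u - 6 ==> ((!(tab[u - 6] + 2*d > -7)) && (3*tab[tab[u - 6] + 3] != -6 ==> 3*d == 5))) && ((!(d < 2*u - 6)) ==> (3*tab[u - 6] != -6 ==> u == 9))


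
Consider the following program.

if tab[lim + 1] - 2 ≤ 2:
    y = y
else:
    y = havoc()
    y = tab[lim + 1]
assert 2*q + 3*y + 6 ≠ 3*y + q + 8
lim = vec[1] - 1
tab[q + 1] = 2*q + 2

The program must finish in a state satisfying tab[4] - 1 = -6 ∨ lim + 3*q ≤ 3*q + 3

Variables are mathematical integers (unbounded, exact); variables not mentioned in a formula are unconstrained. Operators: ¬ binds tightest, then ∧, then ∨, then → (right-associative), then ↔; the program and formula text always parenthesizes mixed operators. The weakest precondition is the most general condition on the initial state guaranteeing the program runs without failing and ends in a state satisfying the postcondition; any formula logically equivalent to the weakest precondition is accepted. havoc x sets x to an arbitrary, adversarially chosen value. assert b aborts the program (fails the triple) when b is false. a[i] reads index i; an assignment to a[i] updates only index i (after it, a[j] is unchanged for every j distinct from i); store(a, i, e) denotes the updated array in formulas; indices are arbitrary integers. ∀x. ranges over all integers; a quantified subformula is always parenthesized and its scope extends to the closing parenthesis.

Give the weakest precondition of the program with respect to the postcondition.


Working backward. After the program, the postcondition tab[4] - 1 = -6 ∨ lim + 3*q ≤ 3*q + 3 must hold; in canonical form it is tab[4] = -5 ∨ lim ≤ 3.
Before tab[q + 1] := 2*q + 2: store(tab, q + 1, 2*q + 2)[4] = -5 ∨ lim ≤ 3
Before lim := vec[1] - 1: store(tab, q + 1, 2*q + 2)[4] = -5 ∨ vec[1] ≤ 4
Before assert 2*q + 3*y + 6 ≠ 3*y + q + 8: q ≠ 2 ∧ (store(tab, q + 1, 2*q + 2)[4] = -5 ∨ vec[1] ≤ 4)
Then branch requires q ≠ 2 ∧ (store(tab, q + 1, 2*q + 2)[4] = -5 ∨ vec[1] ≤ 4); else branch requires q ≠ 2 ∧ (store(tab, q + 1, 2*q + 2)[4] = -5 ∨ vec[1] ≤ 4).
Before the if: (tab[lim + 1] ≤ 4 → (q ≠ 2 ∧ (store(tab, q + 1, 2*q + 2)[4] = -5 ∨ vec[1] ≤ 4))) ∧ ((¬(tab[lim + 1] ≤ 4)) → (q ≠ 2 ∧ (store(tab, q + 1, 2*q + 2)[4] = -5 ∨ vec[1] ≤ 4)))
Answer: WP = (tab[lim + 1] ≤ 4 → (q ≠ 2 ∧ (store(tab, q + 1, 2*q + 2)[4] = -5 ∨ vec[1] ≤ 4))) ∧ ((¬(tab[lim + 1] ≤ 4)) → (q ≠ 2 ∧ (store(tab, q + 1, 2*q + 2)[4] = -5 ∨ vec[1] ≤ 4)))


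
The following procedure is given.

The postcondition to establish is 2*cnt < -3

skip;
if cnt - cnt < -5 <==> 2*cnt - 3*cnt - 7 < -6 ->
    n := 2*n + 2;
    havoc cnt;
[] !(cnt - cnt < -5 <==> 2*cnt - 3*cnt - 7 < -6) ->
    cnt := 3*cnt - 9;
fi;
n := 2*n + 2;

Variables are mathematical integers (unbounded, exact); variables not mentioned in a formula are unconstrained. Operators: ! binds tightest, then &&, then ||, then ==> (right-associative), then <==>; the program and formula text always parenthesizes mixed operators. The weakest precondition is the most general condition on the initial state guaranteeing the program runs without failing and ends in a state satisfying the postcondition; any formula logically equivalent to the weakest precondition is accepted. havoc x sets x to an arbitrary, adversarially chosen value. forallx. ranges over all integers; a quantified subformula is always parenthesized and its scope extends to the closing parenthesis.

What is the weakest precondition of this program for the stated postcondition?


Working backward. After the program, 2*cnt < -3 must hold.
Before n := 2*n + 2: 2*cnt < -3
Then branch requires forall cnt_1. 2*cnt_1 < -3; else branch requires 6*cnt < 15.
Before the if: ((!(cnt > -1)) ==> (forall cnt_1. 2*cnt_1 < -3)) && (cnt > -1 ==> 6*cnt < 15)
Before skip: ((!(cnt > -1)) ==> (forall cnt_1. 2*cnt_1 < -3)) && (cnt > -1 ==> 6*cnt < 15)
Answer: WP = ((!(cnt > -1)) ==> (forall cnt_1. 2*cnt_1 < -3)) && (cnt > -1 ==> 6*cnt < 15)


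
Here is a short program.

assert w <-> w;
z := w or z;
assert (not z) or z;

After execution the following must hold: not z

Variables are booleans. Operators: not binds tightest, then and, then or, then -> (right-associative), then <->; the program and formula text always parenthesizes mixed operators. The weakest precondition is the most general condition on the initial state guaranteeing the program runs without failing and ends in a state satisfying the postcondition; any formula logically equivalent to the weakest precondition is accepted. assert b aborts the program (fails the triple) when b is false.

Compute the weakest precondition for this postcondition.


Working backward. After the program, not z must hold.
Before assert (not z) or z: not z
Before z := w or z: not (w or z)
Before assert w <-> w: not (w or z)
Answer: WP = not (w or z)


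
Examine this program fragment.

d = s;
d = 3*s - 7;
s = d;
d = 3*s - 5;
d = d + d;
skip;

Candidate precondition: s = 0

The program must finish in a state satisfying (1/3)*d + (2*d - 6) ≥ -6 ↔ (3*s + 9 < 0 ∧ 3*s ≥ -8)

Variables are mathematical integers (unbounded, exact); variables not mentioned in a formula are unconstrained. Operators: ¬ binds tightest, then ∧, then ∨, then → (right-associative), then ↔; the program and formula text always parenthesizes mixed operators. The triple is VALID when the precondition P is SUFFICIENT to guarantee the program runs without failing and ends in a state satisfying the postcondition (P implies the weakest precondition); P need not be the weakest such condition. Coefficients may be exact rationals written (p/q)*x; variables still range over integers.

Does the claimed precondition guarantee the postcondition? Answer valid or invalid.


Working backward. After the program, the postcondition (1/3)*d + (2*d - 6) ≥ -6 ↔ (3*s + 9 < 0 ∧ 3*s ≥ -8) must hold; in canonical form it is (7/3)*d ≥ 0 ↔ (3*s < -9 ∧ 3*s ≥ -8).
Before skip: (7/3)*d ≥ 0 ↔ (3*s < -9 ∧ 3*s ≥ -8)
Before d := d + d: (14/3)*d ≥ 0 ↔ (3*s < -9 ∧ 3*s ≥ -8)
Before d := 3*s - 5: 14*s ≥ 70/3 ↔ (3*s < -9 ∧ 3*s ≥ -8)
Before s := d: 14*d ≥ 70/3 ↔ (3*d < -9 ∧ 3*d ≥ -8)
Before d := 3*s - 7: 42*s ≥ 364/3 ↔ (9*s < 12 ∧ 9*s ≥ 13)
Before d := s: 42*s ≥ 364/3 ↔ (9*s < 12 ∧ 9*s ≥ 13)
The weakest precondition is 42*s ≥ 364/3 ↔ (9*s < 12 ∧ 9*s ≥ 13).
Check whether s = 0 implies it.
Every state satisfying the precondition satisfies the weakest precondition: the implication holds.
Answer: valid


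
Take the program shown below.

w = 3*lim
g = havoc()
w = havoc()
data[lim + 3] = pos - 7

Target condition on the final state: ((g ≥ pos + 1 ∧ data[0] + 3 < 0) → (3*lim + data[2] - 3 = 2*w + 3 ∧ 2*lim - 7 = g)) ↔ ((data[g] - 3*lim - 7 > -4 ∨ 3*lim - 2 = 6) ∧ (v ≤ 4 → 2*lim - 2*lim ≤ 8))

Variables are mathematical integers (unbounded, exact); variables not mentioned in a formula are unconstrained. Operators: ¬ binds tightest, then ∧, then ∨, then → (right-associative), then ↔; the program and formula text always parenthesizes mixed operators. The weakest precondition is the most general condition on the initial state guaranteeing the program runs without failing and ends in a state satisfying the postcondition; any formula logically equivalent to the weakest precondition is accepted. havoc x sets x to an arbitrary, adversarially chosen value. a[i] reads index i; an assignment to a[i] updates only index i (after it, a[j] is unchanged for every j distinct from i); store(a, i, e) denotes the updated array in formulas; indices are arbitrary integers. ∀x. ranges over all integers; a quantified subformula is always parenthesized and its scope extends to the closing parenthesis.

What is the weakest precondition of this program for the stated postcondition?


Working backward. After the program, the postcondition ((g ≥ pos + 1 ∧ data[0] + 3 < 0) → (3*lim + data[2] - 3 = 2*w + 3 ∧ 2*lim - 7 = g)) ↔ ((data[g] - 3*lim - 7 > -4 ∨ 3*lim - 2 = 6) ∧ (v ≤ 4 → 2*lim - 2*lim ≤ 8)) must hold; in canonical form it is ((g ≥ pos + 1 ∧ data[0] < -3) → (data[2] + 3*lim = 2*w + 6 ∧ 2*lim = g + 7)) ↔ (data[g] > 3*lim + 3 ∨ 3*lim = 8).
Before data[lim + 3] := pos - 7: ((g ≥ pos + 1 ∧ store(data, lim + 3, pos - 7)[0] < -3) → (store(data, lim + 3, pos - 7)[2] + 3*lim = 2*w + 6 ∧ 2*lim = g + 7)) ↔ (store(data, lim + 3, pos - 7)[g] > 3*lim + 3 ∨ 3*lim = 8)
Before havoc w: ∀w_1. (((g ≥ pos + 1 ∧ store(data, lim + 3, pos - 7)[0] < -3) → (store(data, lim + 3, pos - 7)[2] + 3*lim = 2*w_1 + 6 ∧ 2*lim = g + 7)) ↔ (store(data, lim + 3, pos - 7)[g] > 3*lim + 3 ∨ 3*lim = 8))
Before havoc g: ∀g_1. (∀w_1. (((g_1 ≥ pos + 1 ∧ store(data, lim + 3, pos - 7)[0] < -3) → (store(data, lim + 3, pos - 7)[2] + 3*lim = 2*w_1 + 6 ∧ 2*lim = g_1 + 7)) ↔ (store(data, lim + 3, pos - 7)[g_1] > 3*lim + 3 ∨ 3*lim = 8)))
Before w := 3*lim: ∀g_1. (∀w_1. (((g_1 ≥ pos + 1 ∧ store(data, lim + 3, pos - 7)[0] < -3) → (store(data, lim + 3, pos - 7)[2] + 3*lim = 2*w_1 + 6 ∧ 2*lim = g_1 + 7)) ↔ (store(data, lim + 3, pos - 7)[g_1] > 3*lim + 3 ∨ 3*lim = 8)))
Answer: WP = ∀g_1. (∀w_1. (((g_1 ≥ pos + 1 ∧ store(data, lim + 3, pos - 7)[0] < -3) → (store(data, lim + 3, pos - 7)[2] + 3*lim = 2*w_1 + 6 ∧ 2*lim = g_1 + 7)) ↔ (store(data, lim + 3, pos - 7)[g_1] > 3*lim + 3 ∨ 3*lim = 8)))


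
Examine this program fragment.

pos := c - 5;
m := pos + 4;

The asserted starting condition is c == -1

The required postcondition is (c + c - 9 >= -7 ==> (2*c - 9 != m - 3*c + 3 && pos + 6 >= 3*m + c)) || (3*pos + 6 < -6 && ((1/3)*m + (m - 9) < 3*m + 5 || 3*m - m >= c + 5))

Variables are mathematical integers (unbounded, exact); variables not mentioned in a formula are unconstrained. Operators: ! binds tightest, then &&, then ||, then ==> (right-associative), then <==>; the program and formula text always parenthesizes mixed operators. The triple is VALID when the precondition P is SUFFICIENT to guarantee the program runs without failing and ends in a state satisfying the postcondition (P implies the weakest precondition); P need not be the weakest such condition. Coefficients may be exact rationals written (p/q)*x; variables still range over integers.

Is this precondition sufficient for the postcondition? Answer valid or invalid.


Working backward. After the program, the postcondition (c + c - 9 >= -7 ==> (2*c - 9 != m - 3*c + 3 && pos + 6 >= 3*m + c)) || (3*pos + 6 < -6 && ((1/3)*m + (m - 9) < 3*m + 5 || 3*m - m >= c + 5)) must hold; in canonical form it is (2*c >= 2 ==> (5*c != m + 12 && pos >= c + 3*m - 6)) || (3*pos < -12 && ((5/3)*m > -14 || 2*m >= c + 5)).
Before m := pos + 4: (2*c >= 2 ==> (5*c != pos + 16 && c + 2*pos <= -6)) || (3*pos < -12 && ((5/3)*pos > -62/3 || 2*pos >= c - 3))
Before pos := c - 5: (2*c >= 2 ==> (4*c != 11 && 3*c <= 4)) || (3*c < 3 && ((5/3)*c > -37/3 || c >= 7))
The weakest precondition is (2*c >= 2 ==> (4*c != 11 && 3*c <= 4)) || (3*c < 3 && ((5/3)*c > -37/3 || c >= 7)).
Check whether c == -1 implies it.
Every state satisfying the precondition satisfies the weakest precondition: the implication holds.
Answer: valid


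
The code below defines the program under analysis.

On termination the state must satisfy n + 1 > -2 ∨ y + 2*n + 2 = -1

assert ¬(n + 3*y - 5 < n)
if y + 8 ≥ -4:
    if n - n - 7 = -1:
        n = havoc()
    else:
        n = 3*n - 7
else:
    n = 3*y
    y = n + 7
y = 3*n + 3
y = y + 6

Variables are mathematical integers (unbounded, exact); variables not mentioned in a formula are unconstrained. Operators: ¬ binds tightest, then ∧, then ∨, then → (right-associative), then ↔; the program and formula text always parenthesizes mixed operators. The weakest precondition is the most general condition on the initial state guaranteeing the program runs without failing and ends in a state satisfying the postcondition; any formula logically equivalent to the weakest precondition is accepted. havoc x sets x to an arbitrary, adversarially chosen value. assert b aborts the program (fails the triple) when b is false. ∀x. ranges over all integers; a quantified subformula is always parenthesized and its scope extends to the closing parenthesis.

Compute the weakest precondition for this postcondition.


Working backward. After the program, the postcondition n + 1 > -2 ∨ y + 2*n + 2 = -1 must hold; in canonical form it is n > -3 ∨ 2*n + y = -3.
Before y := y + 6: n > -3 ∨ 2*n + y = -9
Before y := 3*n + 3: n > -3 ∨ 5*n = -12
Then branch requires 3*n > 4 ∨ 15*n = 23; else branch requires 3*y > -3 ∨ 15*y = -12.
Before the if: (y ≥ -12 → (3*n > 4 ∨ 15*n = 23)) ∧ ((¬(y ≥ -12)) → (3*y > -3 ∨ 15*y = -12))
Before assert ¬(n + 3*y - 5 < n): (¬(3*y < 5)) ∧ (y ≥ -12 → (3*n > 4 ∨ 15*n = 23)) ∧ ((¬(y ≥ -12)) → (3*y > -3 ∨ 15*y = -12))
Answer: WP = (¬(3*y < 5)) ∧ (y ≥ -12 → (3*n > 4 ∨ 15*n = 23)) ∧ ((¬(y ≥ -12)) → (3*y > -3 ∨ 15*y = -12))


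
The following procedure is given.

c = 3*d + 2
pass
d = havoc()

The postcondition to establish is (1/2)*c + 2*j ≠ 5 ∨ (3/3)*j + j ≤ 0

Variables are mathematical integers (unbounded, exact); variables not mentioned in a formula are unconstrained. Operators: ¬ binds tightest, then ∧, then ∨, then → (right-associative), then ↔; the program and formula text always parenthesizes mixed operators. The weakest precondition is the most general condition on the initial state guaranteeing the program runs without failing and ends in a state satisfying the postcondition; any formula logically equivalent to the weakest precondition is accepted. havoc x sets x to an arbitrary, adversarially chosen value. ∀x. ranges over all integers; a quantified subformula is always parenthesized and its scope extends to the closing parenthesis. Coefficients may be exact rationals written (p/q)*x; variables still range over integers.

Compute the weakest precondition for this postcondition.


Working backward. After the program, the postcondition (1/2)*c + 2*j ≠ 5 ∨ (3/3)*j + j ≤ 0 must hold; in canonical form it is (1/2)*c + 2*j ≠ 5 ∨ 2*j ≤ 0.
Before havoc d: (1/2)*c + 2*j ≠ 5 ∨ 2*j ≤ 0
Before skip: (1/2)*c + 2*j ≠ 5 ∨ 2*j ≤ 0
Before c := 3*d + 2: (3/2)*d + 2*j ≠ 4 ∨ 2*j ≤ 0
Answer: WP = (3/2)*d + 2*j ≠ 4 ∨ 2*j ≤ 0


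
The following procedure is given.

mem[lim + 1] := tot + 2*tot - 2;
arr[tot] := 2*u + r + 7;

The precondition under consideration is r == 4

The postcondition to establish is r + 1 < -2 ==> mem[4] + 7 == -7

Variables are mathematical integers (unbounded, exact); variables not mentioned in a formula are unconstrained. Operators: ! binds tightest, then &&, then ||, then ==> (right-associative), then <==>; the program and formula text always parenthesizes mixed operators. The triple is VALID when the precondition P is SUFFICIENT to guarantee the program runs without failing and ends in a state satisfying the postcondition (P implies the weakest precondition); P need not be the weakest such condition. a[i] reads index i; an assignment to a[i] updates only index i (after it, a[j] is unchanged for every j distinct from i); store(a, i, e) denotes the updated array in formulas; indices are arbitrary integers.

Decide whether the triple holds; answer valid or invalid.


Working backward. After the program, the postcondition r + 1 < -2 ==> mem[4] + 7 == -7 must hold; in canonical form it is r < -3 ==> mem[4] == -14.
Before arr[tot] := 2*u + r + 7: r < -3 ==> mem[4] == -14
Before mem[lim + 1] := tot + 2*tot - 2: r < -3 ==> store(mem, lim + 1, 3*tot - 2)[4] == -14
The weakest precondition is r < -3 ==> store(mem, lim + 1, 3*tot - 2)[4] == -14.
Check whether r == 4 implies it.
Every state satisfying the precondition satisfies the weakest precondition: the implication holds.
Answer: valid


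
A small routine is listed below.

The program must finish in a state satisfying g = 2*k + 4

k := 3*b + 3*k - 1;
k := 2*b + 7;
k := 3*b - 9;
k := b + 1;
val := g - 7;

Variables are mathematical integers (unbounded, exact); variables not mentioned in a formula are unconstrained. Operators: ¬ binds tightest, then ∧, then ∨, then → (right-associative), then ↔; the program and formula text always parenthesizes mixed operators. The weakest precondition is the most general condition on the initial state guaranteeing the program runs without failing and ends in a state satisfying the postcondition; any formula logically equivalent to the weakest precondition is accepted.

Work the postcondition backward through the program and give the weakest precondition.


Working backward. After the program, g = 2*k + 4 must hold.
Before val := g - 7: g = 2*k + 4
Before k := b + 1: g = 2*b + 6
Before k := 3*b - 9: g = 2*b + 6
Before k := 2*b + 7: g = 2*b + 6
Before k := 3*b + 3*k - 1: g = 2*b + 6
Answer: WP = g = 2*b + 6


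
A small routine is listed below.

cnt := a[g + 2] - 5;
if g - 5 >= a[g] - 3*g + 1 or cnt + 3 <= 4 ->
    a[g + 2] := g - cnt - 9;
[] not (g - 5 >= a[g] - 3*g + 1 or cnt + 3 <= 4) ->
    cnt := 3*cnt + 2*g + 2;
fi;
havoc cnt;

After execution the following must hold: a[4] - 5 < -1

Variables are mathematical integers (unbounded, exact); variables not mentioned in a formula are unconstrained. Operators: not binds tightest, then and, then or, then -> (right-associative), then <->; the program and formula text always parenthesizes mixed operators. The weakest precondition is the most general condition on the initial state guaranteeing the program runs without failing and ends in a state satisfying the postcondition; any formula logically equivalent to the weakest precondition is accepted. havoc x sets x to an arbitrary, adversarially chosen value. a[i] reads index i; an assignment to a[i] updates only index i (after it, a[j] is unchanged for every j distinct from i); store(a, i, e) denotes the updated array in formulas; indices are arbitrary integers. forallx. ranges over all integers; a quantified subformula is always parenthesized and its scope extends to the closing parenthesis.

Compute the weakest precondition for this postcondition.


Working backward. After the program, the postcondition a[4] - 5 < -1 must hold; in canonical form it is a[4] < 4.
Before havoc cnt: a[4] < 4
Then branch requires store(a, g + 2, -cnt + g - 9)[4] < 4; else branch requires a[4] < 4.
Before the if: ((4*g >= a[g] + 6 or cnt <= 1) -> store(a, g + 2, -cnt + g - 9)[4] < 4) and ((not (4*g >= a[g] + 6 or cnt <= 1)) -> a[4] < 4)
Before cnt := a[g + 2] - 5: ((4*g >= a[g] + 6 or a[g + 2] <= 6) -> store(a, g + 2, -a[g + 2] + g - 4)[4] < 4) and ((not (4*g >= a[g] + 6 or a[g + 2] <= 6)) -> a[4] < 4)
Answer: WP = ((4*g >= a[g] + 6 or a[g + 2] <= 6) -> store(a, g + 2, -a[g + 2] + g - 4)[4] < 4) and ((not (4*g >= a[g] + 6 or a[g + 2] <= 6)) -> a[4] < 4)


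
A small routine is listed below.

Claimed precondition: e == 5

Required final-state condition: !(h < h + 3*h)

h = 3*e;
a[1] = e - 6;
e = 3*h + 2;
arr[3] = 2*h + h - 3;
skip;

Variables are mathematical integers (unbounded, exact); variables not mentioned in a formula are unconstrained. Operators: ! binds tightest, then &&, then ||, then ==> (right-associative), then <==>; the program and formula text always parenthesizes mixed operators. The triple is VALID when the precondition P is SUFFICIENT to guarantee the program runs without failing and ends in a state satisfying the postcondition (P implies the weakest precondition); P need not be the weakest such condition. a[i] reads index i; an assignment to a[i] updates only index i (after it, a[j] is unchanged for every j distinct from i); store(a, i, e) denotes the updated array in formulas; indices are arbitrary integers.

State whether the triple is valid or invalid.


Working backward. After the program, the postcondition !(h < h + 3*h) must hold; in canonical form it is !(3*h > 0).
Before skip: !(3*h > 0)
Before arr[3] := 2*h + h - 3: !(3*h > 0)
Before e := 3*h + 2: !(3*h > 0)
Before a[1] := e - 6: !(3*h > 0)
Before h := 3*e: !(9*e > 0)
The weakest precondition is !(9*e > 0).
Check whether e == 5 implies it.
Countermodel: at the initial state e = 5, the precondition holds but the weakest precondition fails.
Answer: invalid


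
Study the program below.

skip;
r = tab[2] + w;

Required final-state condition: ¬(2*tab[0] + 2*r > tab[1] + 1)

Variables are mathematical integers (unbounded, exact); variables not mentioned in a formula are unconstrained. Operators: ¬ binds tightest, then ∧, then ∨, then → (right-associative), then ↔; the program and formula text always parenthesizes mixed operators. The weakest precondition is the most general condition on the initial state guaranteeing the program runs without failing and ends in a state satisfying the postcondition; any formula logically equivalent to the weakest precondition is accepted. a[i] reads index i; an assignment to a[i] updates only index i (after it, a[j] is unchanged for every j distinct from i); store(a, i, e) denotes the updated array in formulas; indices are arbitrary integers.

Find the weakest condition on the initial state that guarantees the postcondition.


Working backward. After the program, ¬(2*tab[0] + 2*r > tab[1] + 1) must hold.
Before r := tab[2] + w: ¬(2*tab[0] + 2*tab[2] + 2*w > tab[1] + 1)
Before skip: ¬(2*tab[0] + 2*tab[2] + 2*w > tab[1] + 1)
Answer: WP = ¬(2*tab[0] + 2*tab[2] + 2*w > tab[1] + 1)


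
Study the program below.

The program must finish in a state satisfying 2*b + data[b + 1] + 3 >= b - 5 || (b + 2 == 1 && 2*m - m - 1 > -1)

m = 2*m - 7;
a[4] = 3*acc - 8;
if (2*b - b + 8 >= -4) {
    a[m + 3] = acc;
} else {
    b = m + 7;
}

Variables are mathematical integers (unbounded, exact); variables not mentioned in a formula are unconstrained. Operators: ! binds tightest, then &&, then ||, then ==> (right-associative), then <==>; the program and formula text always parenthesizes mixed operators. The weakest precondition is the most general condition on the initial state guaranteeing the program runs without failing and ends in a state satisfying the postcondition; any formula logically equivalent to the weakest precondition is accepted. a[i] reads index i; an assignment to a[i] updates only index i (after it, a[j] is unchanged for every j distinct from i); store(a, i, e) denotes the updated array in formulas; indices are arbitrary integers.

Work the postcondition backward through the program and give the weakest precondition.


Working backward. After the program, the postcondition 2*b + data[b + 1] + 3 >= b - 5 || (b + 2 == 1 && 2*m - m - 1 > -1) must hold; in canonical form it is data[b + 1] + b >= -8 || (b == -1 && m > 0).
Then branch requires data[b + 1] + b >= -8 || (b == -1 && m > 0); else branch requires data[m + 8] + m >= -15 || (m == -8 && m > 0).
Before the if: (b >= -12 ==> (data[b + 1] + b >= -8 || (b == -1 && m > 0))) && ((!(b >= -12)) ==> (data[m + 8] + m >= -15 || (m == -8 && m > 0)))
Before a[4] := 3*acc - 8: (b >= -12 ==> (data[b + 1] + b >= -8 || (b == -1 && m > 0))) && ((!(b >= -12)) ==> (data[m + 8] + m >= -15 || (m == -8 && m > 0)))
Before m := 2*m - 7: (b >= -12 ==> (data[b + 1] + b >= -8 || (b == -1 && 2*m > 7))) && ((!(b >= -12)) ==> (data[2*m + 1] + 2*m >= -8 || (2*m == -1 && 2*m > 7)))
Answer: WP = (b >= -12 ==> (data[b + 1] + b >= -8 || (b == -1 && 2*m > 7))) && ((!(b >= -12)) ==> (data[2*m + 1] + 2*m >= -8 || (2*m == -1 && 2*m > 7)))


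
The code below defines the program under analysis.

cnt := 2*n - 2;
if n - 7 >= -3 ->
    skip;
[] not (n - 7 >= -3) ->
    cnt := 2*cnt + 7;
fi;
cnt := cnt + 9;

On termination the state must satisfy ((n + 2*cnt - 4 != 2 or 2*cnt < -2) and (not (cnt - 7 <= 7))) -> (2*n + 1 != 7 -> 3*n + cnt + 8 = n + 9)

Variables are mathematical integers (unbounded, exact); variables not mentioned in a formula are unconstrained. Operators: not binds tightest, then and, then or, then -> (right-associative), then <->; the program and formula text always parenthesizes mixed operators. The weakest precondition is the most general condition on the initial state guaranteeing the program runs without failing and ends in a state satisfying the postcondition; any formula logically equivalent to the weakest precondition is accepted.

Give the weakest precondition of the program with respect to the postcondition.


Working backward. After the program, the postcondition ((n + 2*cnt - 4 != 2 or 2*cnt < -2) and (not (cnt - 7 <= 7))) -> (2*n + 1 != 7 -> 3*n + cnt + 8 = n + 9) must hold; in canonical form it is ((2*cnt + n != 6 or 2*cnt < -2) and (not (cnt <= 14))) -> (2*n != 6 -> cnt + 2*n = 1).
Before cnt := cnt + 9: ((2*cnt + n != -12 or 2*cnt < -20) and (not (cnt <= 5))) -> (2*n != 6 -> cnt + 2*n = -8)
Then branch requires ((2*cnt + n != -12 or 2*cnt < -20) and (not (cnt <= 5))) -> (2*n != 6 -> cnt + 2*n = -8); else branch requires ((4*cnt + n != -26 or 4*cnt < -34) and (not (2*cnt <= -2))) -> (2*n != 6 -> 2*cnt + 2*n = -15).
Before the if: (n >= 4 -> (((2*cnt + n != -12 or 2*cnt < -20) and (not (cnt <= 5))) -> (2*n != 6 -> cnt + 2*n = -8))) and ((not (n >= 4)) -> (((4*cnt + n != -26 or 4*cnt < -34) and (not (2*cnt <= -2))) -> (2*n != 6 -> 2*cnt + 2*n = -15)))
Before cnt := 2*n - 2: (n >= 4 -> (((5*n != -8 or 4*n < -16) and (not (2*n <= 7))) -> (2*n != 6 -> 4*n = -6))) and ((not (n >= 4)) -> (((9*n != -18 or 8*n < -26) and (not (4*n <= 2))) -> (2*n != 6 -> 6*n = -11)))
Answer: WP = (n >= 4 -> (((5*n != -8 or 4*n < -16) and (not (2*n <= 7))) -> (2*n != 6 -> 4*n = -6))) and ((not (n >= 4)) -> (((9*n != -18 or 8*n < -26) and (not (4*n <= 2))) -> (2*n != 6 -> 6*n = -11)))


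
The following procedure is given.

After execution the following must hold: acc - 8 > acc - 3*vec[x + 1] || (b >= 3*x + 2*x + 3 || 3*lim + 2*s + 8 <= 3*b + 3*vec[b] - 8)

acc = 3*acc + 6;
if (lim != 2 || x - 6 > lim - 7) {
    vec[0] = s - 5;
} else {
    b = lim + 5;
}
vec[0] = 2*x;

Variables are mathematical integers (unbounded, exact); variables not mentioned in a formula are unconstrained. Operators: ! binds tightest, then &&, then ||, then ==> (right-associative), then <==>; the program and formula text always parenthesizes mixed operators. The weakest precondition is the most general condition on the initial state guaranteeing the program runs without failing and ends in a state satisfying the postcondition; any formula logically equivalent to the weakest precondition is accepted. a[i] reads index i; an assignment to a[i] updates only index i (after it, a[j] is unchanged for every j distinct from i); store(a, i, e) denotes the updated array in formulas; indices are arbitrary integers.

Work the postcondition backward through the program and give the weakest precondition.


Working backward. After the program, the postcondition acc - 8 > acc - 3*vec[x + 1] || (b >= 3*x + 2*x + 3 || 3*lim + 2*s + 8 <= 3*b + 3*vec[b] - 8) must hold; in canonical form it is 3*vec[x + 1] > 8 || b >= 5*x + 3 || 3*lim + 2*s <= 3*vec[b] + 3*b - 16.
Before vec[0] := 2*x: 3*store(vec, 0, 2*x)[x + 1] > 8 || b >= 5*x + 3 || 3*lim + 2*s <= 3*store(vec, 0, 2*x)[b] + 3*b - 16
Then branch requires 3*store(store(vec, 0, s - 5), 0, 2*x)[x + 1] > 8 || b >= 5*x + 3 || 3*lim + 2*s <= 3*store(store(vec, 0, s - 5), 0, 2*x)[b] + 3*b - 16; else branch requires 3*store(vec, 0, 2*x)[x + 1] > 8 || lim >= 5*x - 2 || 2*s <= 3*store(vec, 0, 2*x)[lim + 5] - 1.
Before the if: ((lim != 2 || x > lim - 1) ==> (3*store(store(vec, 0, s - 5), 0, 2*x)[x + 1] > 8 || b >= 5*x + 3 || 3*lim + 2*s <= 3*store(store(vec, 0, s - 5), 0, 2*x)[b] + 3*b - 16)) && ((!(lim != 2 || x > lim - 1)) ==> (3*store(vec, 0, 2*x)[x + 1] > 8 || lim >= 5*x - 2 || 2*s <= 3*store(vec, 0, 2*x)[lim + 5] - 1))
Before acc := 3*acc + 6: ((lim != 2 || x > lim - 1) ==> (3*store(store(vec, 0, s - 5), 0, 2*x)[x + 1] > 8 || b >= 5*x + 3 || 3*lim + 2*s <= 3*store(store(vec, 0, s - 5), 0, 2*x)[b] + 3*b - 16)) && ((!(lim != 2 || x > lim - 1)) ==> (3*store(vec, 0, 2*x)[x + 1] > 8 || lim >= 5*x - 2 || 2*s <= 3*store(vec, 0, 2*x)[lim + 5] - 1))
Answer: WP = ((lim != 2 || x > lim - 1) ==> (3*store(store(vec, 0, s - 5), 0, 2*x)[x + 1] > 8 || b >= 5*x + 3 || 3*lim + 2*s <= 3*store(store(vec, 0, s - 5), 0, 2*x)[b] + 3*b - 16)) && ((!(lim != 2 || x > lim - 1)) ==> (3*store(vec, 0, 2*x)[x + 1] > 8 || lim >= 5*x - 2 || 2*s <= 3*store(vec, 0, 2*x)[lim + 5] - 1))
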